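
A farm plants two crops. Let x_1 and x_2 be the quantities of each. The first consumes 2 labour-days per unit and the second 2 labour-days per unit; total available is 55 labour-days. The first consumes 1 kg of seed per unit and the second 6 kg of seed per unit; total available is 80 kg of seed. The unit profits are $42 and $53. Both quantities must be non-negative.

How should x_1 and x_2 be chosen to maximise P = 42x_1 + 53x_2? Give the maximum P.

Extreme points and P = 42x_1 + 53x_2:
  (0, 0) → P = 0
  (0, 40/3) → P = 2120/3
  (55/2, 0) → P = 1155
  (17, 21/2) → P = 2541/2

The optimum lies where 2x_1 + 2x_2 = 55 and x_1 + 6x_2 = 80.
Solving simultaneously gives x_1 = 17, x_2 = 21/2.

x_1 = 17, x_2 = 21/2, maximum P = 2541/2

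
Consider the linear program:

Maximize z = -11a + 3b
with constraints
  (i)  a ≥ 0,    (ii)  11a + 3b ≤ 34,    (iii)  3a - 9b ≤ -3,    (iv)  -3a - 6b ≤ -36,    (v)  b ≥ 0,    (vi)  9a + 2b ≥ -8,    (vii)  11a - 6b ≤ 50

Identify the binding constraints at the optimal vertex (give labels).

Feasible corners and z = -11a + 3b:
  (0, 34/3) → z = 34
  (0, 6) → z = 18
  (32/19, 98/19) → z = -58/19

The maximum is at (0, 34/3). Substituting into each constraint, equality holds for (i) and (ii); the remaining constraints have slack.

(i) and (ii)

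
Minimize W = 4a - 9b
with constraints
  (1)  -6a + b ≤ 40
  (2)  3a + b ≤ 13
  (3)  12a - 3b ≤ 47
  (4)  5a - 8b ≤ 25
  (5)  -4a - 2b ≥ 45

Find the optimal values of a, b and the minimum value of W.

Corner points and W = 4a - 9b:
  (-345/43, -350/43) → W = 1770/43
  (-125/16, -55/8) → W = 245/8
  (-155/21, -325/42) → W = 1685/42

The optimum lies where -6a + b = 40 and -4a - 2b = 45.
Solving simultaneously gives a = -125/16, b = -55/8.

a = -125/16, b = -55/8, minimum W = 245/8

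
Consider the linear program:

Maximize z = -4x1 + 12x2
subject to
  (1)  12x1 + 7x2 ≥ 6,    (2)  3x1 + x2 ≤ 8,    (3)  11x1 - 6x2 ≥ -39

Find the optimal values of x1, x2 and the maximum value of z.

x1 = 9/29, x2 = 205/29, maximum z = 2424/29

Vertices and z = -4x1 + 12x2:
  (50/9, -26/3) → z = -1136/9
  (-237/149, 534/149) → z = 7356/149
  (9/29, 205/29) → z = 2424/29

The binding constraints are 3x1 + x2 = 8 and 11x1 - 6x2 = -39.
Solving simultaneously gives x1 = 9/29, x2 = 205/29.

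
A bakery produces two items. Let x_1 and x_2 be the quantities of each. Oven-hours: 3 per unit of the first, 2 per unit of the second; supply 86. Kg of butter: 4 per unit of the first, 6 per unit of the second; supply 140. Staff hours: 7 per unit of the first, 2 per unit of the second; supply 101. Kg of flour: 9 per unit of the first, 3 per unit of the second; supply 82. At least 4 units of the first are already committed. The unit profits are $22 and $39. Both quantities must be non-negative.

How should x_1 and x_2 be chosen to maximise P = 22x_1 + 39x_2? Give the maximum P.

x_1 = 4, x_2 = 46/3, maximum P = 686

Vertices and P = 22x_1 + 39x_2:
  (82/9, 0) → P = 1804/9
  (4, 0) → P = 88
  (4, 46/3) → P = 686

The optimum lies where 9x_1 + 3x_2 = 82 and x_1 = 4.
Solving simultaneously gives x_1 = 4, x_2 = 46/3.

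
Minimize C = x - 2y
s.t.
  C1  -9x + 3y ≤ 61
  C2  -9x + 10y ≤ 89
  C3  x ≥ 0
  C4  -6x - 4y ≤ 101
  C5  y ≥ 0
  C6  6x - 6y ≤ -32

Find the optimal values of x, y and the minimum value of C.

x = 107/3, y = 41, minimum C = -139/3

The binding constraints are -9x + 10y = 89 and 6x - 6y = -32.
Solving simultaneously gives x = 107/3, y = 41.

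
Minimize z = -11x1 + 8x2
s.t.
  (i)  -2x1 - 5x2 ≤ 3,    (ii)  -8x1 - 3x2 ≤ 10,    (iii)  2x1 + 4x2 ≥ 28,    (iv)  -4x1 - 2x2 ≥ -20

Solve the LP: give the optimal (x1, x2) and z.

Extreme points and z = -11x1 + 8x2:
  (-62/13, 122/13) → z = 1658/13
  (-20, 50) → z = 620
  (2, 6) → z = 26

The binding constraints are 2x1 + 4x2 = 28 and -4x1 - 2x2 = -20.
Solving simultaneously gives x1 = 2, x2 = 6.

x1 = 2, x2 = 6, minimum z = 26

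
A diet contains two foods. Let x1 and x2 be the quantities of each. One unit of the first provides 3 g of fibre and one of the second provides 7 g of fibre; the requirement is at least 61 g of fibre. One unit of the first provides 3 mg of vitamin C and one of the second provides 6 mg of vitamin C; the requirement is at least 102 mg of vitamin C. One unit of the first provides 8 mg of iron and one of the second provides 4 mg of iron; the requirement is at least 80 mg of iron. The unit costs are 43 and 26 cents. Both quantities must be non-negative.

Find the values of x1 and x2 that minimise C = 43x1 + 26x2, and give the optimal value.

x1 = 2, x2 = 16, minimum C = 502

Extreme points and C = 43x1 + 26x2:
  (0, 20) → C = 520
  (34, 0) → C = 1462
  (2, 16) → C = 502
The feasible region is unbounded (it extends along (0, 1), (1, 0)), but C strictly increases along every unbounded feasible direction, so there is no improving ray and the minimum is attained at a vertex.

The optimum lies where 3x1 + 6x2 = 102 and 8x1 + 4x2 = 80.
Solving simultaneously gives x1 = 2, x2 = 16.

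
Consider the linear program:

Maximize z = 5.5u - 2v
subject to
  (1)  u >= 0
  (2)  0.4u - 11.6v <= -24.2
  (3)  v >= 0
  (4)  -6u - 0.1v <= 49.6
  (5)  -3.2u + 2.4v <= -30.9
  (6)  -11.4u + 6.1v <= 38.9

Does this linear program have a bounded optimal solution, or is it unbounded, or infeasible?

unbounded

From the feasible point (10413/904, 2245/904), moving in the direction (2.4, 3.2) keeps every constraint satisfied while z increases without bound.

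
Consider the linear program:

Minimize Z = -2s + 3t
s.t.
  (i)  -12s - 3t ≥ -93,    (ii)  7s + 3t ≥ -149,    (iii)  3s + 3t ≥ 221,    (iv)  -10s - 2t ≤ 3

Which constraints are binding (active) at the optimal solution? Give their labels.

(i) and (iii)

Extreme points and Z = -2s + 3t:
  (-128/9, 791/9) → Z = 2629/9
  (-65/2, 161) → Z = 548
  (-451/24, 2219/24) → Z = 7559/24

The minimum is at (-128/9, 791/9). Substituting into each constraint, equality holds for (i) and (iii); the remaining constraints have slack.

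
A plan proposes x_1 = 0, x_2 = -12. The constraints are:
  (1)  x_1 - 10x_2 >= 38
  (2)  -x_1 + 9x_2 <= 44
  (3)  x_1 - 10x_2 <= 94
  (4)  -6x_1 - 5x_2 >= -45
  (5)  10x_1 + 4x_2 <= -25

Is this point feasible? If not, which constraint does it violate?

Constraint (3): x_1 - 10x_2 = 120, which is not ≤ 94. All other constraints are satisfied.

not feasible — violates (3)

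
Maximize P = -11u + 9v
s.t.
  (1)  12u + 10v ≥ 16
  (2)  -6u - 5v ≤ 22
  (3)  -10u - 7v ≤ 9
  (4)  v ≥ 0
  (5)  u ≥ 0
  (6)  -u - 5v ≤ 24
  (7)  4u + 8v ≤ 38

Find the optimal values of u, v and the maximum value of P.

u = 0, v = 19/4, maximum P = 171/4

Corner points and P = -11u + 9v:
  (4/3, 0) → P = -44/3
  (0, 8/5) → P = 72/5
  (19/2, 0) → P = -209/2
  (0, 19/4) → P = 171/4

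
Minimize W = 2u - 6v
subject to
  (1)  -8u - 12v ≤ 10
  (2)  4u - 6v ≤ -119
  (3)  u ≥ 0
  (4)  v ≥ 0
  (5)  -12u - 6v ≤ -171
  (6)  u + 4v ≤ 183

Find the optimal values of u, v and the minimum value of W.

Extreme points and W = 2u - 6v:
  (13/4, 22) → W = -251/2
  (311/11, 851/22) → W = -1931/11
  (0, 57/2) → W = -171
  (0, 183/4) → W = -549/2

u = 0, v = 183/4, minimum W = -549/2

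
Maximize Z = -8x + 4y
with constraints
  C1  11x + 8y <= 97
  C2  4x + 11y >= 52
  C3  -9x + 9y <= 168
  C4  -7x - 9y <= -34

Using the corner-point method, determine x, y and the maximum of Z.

Feasible corners and Z = -8x + 4y:
  (651/89, 184/89) → Z = -4472/89
  (-157/57, 907/57) → Z = 1628/19
  (-94/41, 228/41) → Z = 1664/41
  (-67/8, 247/24) → Z = 649/6

x = -67/8, y = 247/24, maximum Z = 649/6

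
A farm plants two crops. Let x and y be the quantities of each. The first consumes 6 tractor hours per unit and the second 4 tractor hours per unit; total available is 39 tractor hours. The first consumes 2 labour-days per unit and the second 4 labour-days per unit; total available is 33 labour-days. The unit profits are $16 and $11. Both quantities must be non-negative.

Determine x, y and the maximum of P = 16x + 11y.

Vertices and P = 16x + 11y:
  (0, 0) → P = 0
  (0, 33/4) → P = 363/4
  (13/2, 0) → P = 104
  (3/2, 15/2) → P = 213/2

x = 3/2, y = 15/2, maximum P = 213/2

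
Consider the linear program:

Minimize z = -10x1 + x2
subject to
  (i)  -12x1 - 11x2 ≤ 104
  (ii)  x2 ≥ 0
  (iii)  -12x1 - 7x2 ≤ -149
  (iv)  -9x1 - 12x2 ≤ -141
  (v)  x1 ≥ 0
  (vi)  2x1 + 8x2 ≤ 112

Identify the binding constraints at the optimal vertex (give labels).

Extreme points and z = -10x1 + x2:
  (47/3, 0) → z = -470/3
  (56, 0) → z = -560
  (89/9, 13/3) → z = -851/9
  (204/41, 523/41) → z = -37

The minimum is at (56, 0). Substituting into each constraint, equality holds for (ii) and (vi); the remaining constraints have slack.

(ii) and (vi)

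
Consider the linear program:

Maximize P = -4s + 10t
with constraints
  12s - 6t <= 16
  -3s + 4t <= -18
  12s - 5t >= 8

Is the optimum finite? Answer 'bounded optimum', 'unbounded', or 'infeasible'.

Corner points and P = -4s + 10t:
  (-22/15, -28/5) → P = -752/15
  (-8/3, -8) → P = -208/3
  (-58/33, -64/11) → P = -1688/33
The feasible region has finitely many vertices and no improving ray; the maximum is -752/15 at (-22/15, -28/5).

bounded optimum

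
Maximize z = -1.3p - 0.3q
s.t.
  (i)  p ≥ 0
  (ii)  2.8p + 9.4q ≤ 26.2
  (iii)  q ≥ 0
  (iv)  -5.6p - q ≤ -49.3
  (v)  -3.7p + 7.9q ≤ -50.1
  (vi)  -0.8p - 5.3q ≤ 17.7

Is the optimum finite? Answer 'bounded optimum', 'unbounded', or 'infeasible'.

infeasible

The boundaries 2.8p + 9.4q = 26.2 and q = 0 meet at (131/14, 0), but that point violates -3.7p + 7.9q ≤ -50.1. Every candidate vertex is excluded by some other constraint, so the feasible region is empty.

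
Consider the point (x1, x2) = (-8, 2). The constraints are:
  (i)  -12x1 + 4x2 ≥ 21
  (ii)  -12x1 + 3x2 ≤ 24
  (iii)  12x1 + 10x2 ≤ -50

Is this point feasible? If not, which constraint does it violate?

not feasible — violates (ii)

Constraint (ii): -12x1 + 3x2 = 102, which is not ≤ 24. All other constraints are satisfied.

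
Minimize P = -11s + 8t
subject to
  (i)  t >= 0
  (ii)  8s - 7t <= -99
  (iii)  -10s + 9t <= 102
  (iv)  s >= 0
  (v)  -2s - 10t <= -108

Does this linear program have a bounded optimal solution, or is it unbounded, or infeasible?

infeasible

The boundaries t = 0 and -2s - 10t = -108 meet at (54, 0), but that point violates 8s - 7t ≤ -99. Every candidate vertex is excluded by some other constraint, so the feasible region is empty.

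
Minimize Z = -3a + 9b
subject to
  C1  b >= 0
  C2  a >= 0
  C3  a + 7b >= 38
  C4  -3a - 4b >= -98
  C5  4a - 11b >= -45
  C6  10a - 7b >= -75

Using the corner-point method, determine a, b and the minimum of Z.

a = 534/17, b = 16/17, minimum Z = -1458/17

Vertices and Z = -3a + 9b:
  (534/17, 16/17) → Z = -1458/17
  (103/39, 197/39) → Z = 488/13
  (898/49, 527/49) → Z = 2049/49

The binding constraints are a + 7b = 38 and -3a - 4b = -98.
Solving simultaneously gives a = 534/17, b = 16/17.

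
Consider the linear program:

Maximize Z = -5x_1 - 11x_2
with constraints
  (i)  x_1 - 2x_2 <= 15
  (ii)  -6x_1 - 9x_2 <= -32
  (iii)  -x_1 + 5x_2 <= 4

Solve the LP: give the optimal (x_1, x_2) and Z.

x_1 = 199/21, x_2 = -58/21, maximum Z = -17

Corner points and Z = -5x_1 - 11x_2:
  (199/21, -58/21) → Z = -17
  (83/3, 19/3) → Z = -208
  (124/39, 56/39) → Z = -412/13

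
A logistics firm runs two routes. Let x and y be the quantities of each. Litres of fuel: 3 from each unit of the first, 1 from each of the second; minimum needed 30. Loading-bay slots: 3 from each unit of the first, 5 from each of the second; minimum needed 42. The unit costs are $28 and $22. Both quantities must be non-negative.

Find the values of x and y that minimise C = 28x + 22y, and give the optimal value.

Extreme points and C = 28x + 22y:
  (0, 30) → C = 660
  (14, 0) → C = 392
  (9, 3) → C = 318
The feasible region is unbounded (it extends along (0, 1), (1, 0)), but C strictly increases along every unbounded feasible direction, so there is no improving ray and the minimum is attained at a vertex.

The optimum lies where 3x + y = 30 and 3x + 5y = 42.
Solving simultaneously gives x = 9, y = 3.

x = 9, y = 3, minimum C = 318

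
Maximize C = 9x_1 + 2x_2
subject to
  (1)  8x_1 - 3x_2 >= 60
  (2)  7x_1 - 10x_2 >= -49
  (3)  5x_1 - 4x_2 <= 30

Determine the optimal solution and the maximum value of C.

Extreme points and C = 9x_1 + 2x_2:
  (747/59, 812/59) → C = 8347/59
  (150/17, 60/17) → C = 1470/17
  (248/11, 455/22) → C = 2687/11

x_1 = 248/11, x_2 = 455/22, maximum C = 2687/11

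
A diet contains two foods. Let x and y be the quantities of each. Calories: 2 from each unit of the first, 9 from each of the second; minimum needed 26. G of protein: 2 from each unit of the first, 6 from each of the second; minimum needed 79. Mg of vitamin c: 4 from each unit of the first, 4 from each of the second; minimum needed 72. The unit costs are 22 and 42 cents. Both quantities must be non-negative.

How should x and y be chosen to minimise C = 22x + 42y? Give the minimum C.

Corner points and C = 22x + 42y:
  (0, 18) → C = 756
  (79/2, 0) → C = 869
  (29/4, 43/4) → C = 611
The feasible region is unbounded (it extends along (0, 1), (1, 0)), but C strictly increases along every unbounded feasible direction, so there is no improving ray and the minimum is attained at a vertex.

The binding constraints are 2x + 6y = 79 and 4x + 4y = 72.
Solving simultaneously gives x = 29/4, y = 43/4.

x = 29/4, y = 43/4, minimum C = 611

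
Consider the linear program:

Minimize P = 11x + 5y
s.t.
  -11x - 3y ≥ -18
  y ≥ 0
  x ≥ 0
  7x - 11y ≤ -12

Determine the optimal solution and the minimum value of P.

x = 0, y = 12/11, minimum P = 60/11

Extreme points and P = 11x + 5y:
  (0, 6) → P = 30
  (81/71, 129/71) → P = 1536/71
  (0, 12/11) → P = 60/11

The optimum lies where x = 0 and 7x - 11y = -12.
Solving simultaneously gives x = 0, y = 12/11.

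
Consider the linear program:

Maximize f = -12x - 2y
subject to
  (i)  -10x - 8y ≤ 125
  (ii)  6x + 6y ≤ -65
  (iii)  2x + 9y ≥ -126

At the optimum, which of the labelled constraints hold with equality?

(i) and (ii)

Extreme points and f = -12x - 2y:
  (-115/6, 25/3) → f = 640/3
  (-117/74, -505/37) → f = 1712/37
  (57/14, -313/21) → f = -400/21

The maximum is at (-115/6, 25/3). Substituting into each constraint, equality holds for (i) and (ii); the remaining constraints have slack.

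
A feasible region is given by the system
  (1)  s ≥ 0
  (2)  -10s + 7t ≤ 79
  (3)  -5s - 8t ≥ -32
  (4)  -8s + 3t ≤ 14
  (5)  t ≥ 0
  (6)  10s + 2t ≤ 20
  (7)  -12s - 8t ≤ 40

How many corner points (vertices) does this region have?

Of the 21 pairwise boundary intersections, those satisfying every inequality are:
  (0, 4)
  (0, 0)
  (48/35, 22/7)
  (2, 0)

4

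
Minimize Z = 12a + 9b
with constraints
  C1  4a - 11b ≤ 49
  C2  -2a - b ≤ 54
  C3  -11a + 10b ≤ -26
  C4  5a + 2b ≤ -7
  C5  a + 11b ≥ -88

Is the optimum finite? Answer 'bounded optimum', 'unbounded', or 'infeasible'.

Feasible corners and Z = 12a + 9b:
  (-68/27, -145/27) → Z = -707/9
  (1/3, -13/3) → Z = -35
  (-1/4, -23/8) → Z = -231/8
The feasible region has finitely many vertices and no improving ray; the minimum is -707/9 at (-68/27, -145/27).

bounded optimum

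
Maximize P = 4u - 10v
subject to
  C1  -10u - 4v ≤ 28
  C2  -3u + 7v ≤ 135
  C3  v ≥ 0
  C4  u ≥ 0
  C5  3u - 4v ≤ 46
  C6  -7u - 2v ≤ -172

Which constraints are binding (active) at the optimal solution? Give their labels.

C5 and C6

Extreme points and P = 4u - 10v:
  (862/9, 181/3) → P = -1982/9
  (934/55, 1461/55) → P = -10874/55
  (390/17, 97/17) → P = 590/17

The maximum is at (390/17, 97/17). Substituting into each constraint, equality holds for C5 and C6; the remaining constraints have slack.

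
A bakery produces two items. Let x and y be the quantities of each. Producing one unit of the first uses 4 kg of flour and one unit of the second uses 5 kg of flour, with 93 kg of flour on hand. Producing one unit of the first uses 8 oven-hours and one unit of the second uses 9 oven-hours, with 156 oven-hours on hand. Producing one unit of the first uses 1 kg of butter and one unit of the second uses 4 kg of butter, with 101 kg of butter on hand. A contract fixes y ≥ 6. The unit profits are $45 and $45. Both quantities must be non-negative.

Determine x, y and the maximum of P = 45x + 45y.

x = 51/4, y = 6, maximum P = 3375/4

At the optimal vertex, 8x + 9y = 156 and y = 6.
Solving simultaneously gives x = 51/4, y = 6.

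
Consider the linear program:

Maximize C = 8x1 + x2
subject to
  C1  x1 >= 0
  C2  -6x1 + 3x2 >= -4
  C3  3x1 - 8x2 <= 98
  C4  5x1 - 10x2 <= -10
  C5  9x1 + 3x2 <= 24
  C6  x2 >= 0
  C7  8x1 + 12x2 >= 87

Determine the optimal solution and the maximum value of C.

Extreme points and C = 8x1 + x2:
  (0, 8) → C = 8
  (0, 29/4) → C = 29/4
  (9/28, 197/28) → C = 269/28

x1 = 9/28, x2 = 197/28, maximum C = 269/28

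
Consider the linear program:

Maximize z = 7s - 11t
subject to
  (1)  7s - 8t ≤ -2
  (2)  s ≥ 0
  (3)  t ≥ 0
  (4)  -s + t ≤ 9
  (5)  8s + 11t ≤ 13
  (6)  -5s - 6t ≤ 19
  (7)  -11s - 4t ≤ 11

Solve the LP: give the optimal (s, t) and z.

s = 0, t = 1/4, maximum z = -11/4

Feasible corners and z = 7s - 11t:
  (0, 1/4) → z = -11/4
  (82/141, 107/141) → z = -201/47
  (0, 13/11) → z = -13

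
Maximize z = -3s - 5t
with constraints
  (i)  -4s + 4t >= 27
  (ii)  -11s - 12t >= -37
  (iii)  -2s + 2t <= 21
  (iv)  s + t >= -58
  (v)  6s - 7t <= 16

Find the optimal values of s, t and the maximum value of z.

Feasible corners and z = -3s - 5t:
  (-44/23, 445/92) → z = -1697/92
  (-259/8, -205/8) → z = 901/4
  (-89/23, 305/46) → z = -991/46
  (-137/4, -95/4) → z = 443/2

The binding constraints are -4s + 4t = 27 and s + t = -58.
Solving simultaneously gives s = -259/8, t = -205/8.

s = -259/8, t = -205/8, maximum z = 901/4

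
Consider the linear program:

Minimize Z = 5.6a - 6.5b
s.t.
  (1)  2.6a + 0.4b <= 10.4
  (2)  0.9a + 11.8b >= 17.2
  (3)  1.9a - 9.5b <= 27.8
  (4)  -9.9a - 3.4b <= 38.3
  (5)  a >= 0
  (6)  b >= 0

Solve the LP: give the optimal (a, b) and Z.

Corner points and Z = 5.6a - 6.5b:
  (1448/379, 442/379) → Z = 26179/1895
  (0, 26) → Z = -169
  (0, 86/59) → Z = -559/59

a = 0, b = 26, minimum Z = -169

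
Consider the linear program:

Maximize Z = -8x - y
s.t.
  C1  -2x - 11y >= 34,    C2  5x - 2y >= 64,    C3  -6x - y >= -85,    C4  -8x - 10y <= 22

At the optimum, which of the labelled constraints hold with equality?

C2 and C4

Corner points and Z = -8x - y:
  (636/59, -298/59) → Z = -4790/59
  (969/64, -187/32) → Z = -3689/32
  (298/33, -311/33) → Z = -691/11
  (218/13, -203/13) → Z = -1541/13

The maximum is at (298/33, -311/33). Substituting into each constraint, equality holds for C2 and C4; the remaining constraints have slack.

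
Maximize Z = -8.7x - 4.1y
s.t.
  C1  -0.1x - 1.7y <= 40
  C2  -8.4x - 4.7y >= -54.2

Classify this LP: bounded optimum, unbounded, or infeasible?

From the feasible point (28014/1381, -34142/1381), moving in the direction (-1.7, 0.1) keeps every constraint satisfied while Z increases without bound.

unbounded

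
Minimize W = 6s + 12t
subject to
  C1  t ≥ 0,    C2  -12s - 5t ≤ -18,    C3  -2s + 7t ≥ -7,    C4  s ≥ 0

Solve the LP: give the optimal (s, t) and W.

s = 3/2, t = 0, minimum W = 9

Feasible corners and W = 6s + 12t:
  (3/2, 0) → W = 9
  (7/2, 0) → W = 21
  (0, 18/5) → W = 216/5
The feasible region is unbounded (it extends along (0, 1), (7, 2)), but W strictly increases along every unbounded feasible direction, so there is no improving ray and the minimum is attained at a vertex.

At the optimal vertex, t = 0 and -12s - 5t = -18.
Solving simultaneously gives s = 3/2, t = 0.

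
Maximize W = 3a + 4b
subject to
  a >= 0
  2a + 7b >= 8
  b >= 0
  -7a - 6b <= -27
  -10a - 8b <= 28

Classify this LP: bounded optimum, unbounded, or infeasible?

From the feasible point (0, 9/2), moving in the direction (0, 1) keeps every constraint satisfied while W increases without bound.

unbounded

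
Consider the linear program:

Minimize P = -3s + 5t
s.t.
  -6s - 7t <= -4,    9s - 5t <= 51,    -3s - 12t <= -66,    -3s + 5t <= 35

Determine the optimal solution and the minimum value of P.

Vertices and P = -3s + 5t:
  (314/41, 147/41) → P = -207/41
  (43/3, 78/5) → P = 35
  (-30/17, 101/17) → P = 35

At the optimal vertex, 9s - 5t = 51 and -3s - 12t = -66.
Solving simultaneously gives s = 314/41, t = 147/41.

s = 314/41, t = 147/41, minimum P = -207/41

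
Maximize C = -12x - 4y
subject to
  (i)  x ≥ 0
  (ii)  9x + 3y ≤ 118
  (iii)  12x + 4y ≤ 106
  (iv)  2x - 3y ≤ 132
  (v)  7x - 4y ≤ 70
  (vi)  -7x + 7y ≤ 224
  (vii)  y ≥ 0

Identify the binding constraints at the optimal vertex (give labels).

(i) and (vii)

Vertices and C = -12x - 4y:
  (0, 53/2) → C = -106
  (0, 0) → C = 0
  (53/6, 0) → C = -106

The maximum is at (0, 0). Substituting into each constraint, equality holds for (i) and (vii); the remaining constraints have slack.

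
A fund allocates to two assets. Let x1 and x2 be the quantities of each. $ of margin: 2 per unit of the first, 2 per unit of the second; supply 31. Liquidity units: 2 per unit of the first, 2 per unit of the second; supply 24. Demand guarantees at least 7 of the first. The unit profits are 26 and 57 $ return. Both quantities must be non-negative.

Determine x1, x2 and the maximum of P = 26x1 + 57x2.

x1 = 7, x2 = 5, maximum P = 467

Vertices and P = 26x1 + 57x2:
  (12, 0) → P = 312
  (7, 0) → P = 182
  (7, 5) → P = 467

At the optimal vertex, 2x1 + 2x2 = 24 and x1 = 7.
Solving simultaneously gives x1 = 7, x2 = 5.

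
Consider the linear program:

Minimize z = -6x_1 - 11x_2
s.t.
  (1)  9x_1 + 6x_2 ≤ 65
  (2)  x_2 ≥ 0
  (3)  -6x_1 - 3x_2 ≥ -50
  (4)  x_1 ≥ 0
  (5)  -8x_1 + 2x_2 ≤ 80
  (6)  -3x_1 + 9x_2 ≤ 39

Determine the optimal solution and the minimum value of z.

x_1 = 39/11, x_2 = 182/33, minimum z = -2704/33

Vertices and z = -6x_1 - 11x_2:
  (65/9, 0) → z = -130/3
  (39/11, 182/33) → z = -2704/33
  (0, 0) → z = 0
  (0, 13/3) → z = -143/3

The binding constraints are 9x_1 + 6x_2 = 65 and -3x_1 + 9x_2 = 39.
Solving simultaneously gives x_1 = 39/11, x_2 = 182/33.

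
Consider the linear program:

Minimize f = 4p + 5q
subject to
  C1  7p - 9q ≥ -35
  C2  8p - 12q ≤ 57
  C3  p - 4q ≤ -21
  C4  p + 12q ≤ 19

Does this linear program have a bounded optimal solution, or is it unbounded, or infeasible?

The boundaries 7p - 9q = -35 and 8p - 12q = 57 meet at (-311/4, -679/12), but that point violates p - 4q ≤ -21. Every candidate vertex is excluded by some other constraint, so the feasible region is empty.

infeasible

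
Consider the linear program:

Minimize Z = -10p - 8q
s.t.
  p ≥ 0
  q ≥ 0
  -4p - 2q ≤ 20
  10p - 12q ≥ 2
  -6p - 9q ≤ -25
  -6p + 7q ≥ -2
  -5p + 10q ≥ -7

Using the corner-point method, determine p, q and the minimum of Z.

p = 5, q = 4, minimum Z = -82

Feasible corners and Z = -10p - 8q:
  (53/27, 119/81) → Z = -2542/81
  (5, 4) → Z = -82
  (193/96, 23/16) → Z = -1517/48

The optimum lies where 10p - 12q = 2 and -6p + 7q = -2.
Solving simultaneously gives p = 5, q = 4.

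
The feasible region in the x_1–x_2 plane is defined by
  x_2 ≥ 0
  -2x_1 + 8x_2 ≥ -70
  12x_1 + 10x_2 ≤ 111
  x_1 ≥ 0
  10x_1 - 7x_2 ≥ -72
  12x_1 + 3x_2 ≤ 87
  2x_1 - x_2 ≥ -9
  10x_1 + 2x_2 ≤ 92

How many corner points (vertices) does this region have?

Of the 28 pairwise boundary intersections, those satisfying every inequality are:
  (0, 0)
  (29/4, 0)
  (179/28, 24/7)
  (21/32, 165/16)
  (0, 9)

5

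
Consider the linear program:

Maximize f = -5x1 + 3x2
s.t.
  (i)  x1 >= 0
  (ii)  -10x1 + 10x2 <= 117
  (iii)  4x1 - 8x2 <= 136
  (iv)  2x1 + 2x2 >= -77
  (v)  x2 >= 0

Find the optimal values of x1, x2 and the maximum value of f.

Vertices and f = -5x1 + 3x2:
  (0, 117/10) → f = 351/10
  (0, 0) → f = 0
  (34, 0) → f = -170
The feasible region is unbounded (it extends along (2, 1), (1, 1)), but f strictly decreases along every unbounded feasible direction, so there is no improving ray and the maximum is attained at a vertex.

The binding constraints are x1 = 0 and -10x1 + 10x2 = 117.
Solving simultaneously gives x1 = 0, x2 = 117/10.

x1 = 0, x2 = 117/10, maximum f = 351/10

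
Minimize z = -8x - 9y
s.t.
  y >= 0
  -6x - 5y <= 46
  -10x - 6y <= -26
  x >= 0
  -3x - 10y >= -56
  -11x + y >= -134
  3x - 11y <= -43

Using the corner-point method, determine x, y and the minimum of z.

x = 62/21, y = 33/7, minimum z = -1387/21

Vertices and z = -8x - 9y:
  (0, 13/3) → z = -39
  (7/32, 127/32) → z = -1199/32
  (0, 28/5) → z = -252/5
  (62/21, 33/7) → z = -1387/21

At the optimal vertex, -3x - 10y = -56 and 3x - 11y = -43.
Solving simultaneously gives x = 62/21, y = 33/7.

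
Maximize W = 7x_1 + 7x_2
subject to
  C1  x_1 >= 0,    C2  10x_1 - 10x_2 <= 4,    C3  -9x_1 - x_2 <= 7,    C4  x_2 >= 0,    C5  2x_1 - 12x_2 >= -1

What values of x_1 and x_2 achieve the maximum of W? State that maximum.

Feasible corners and W = 7x_1 + 7x_2:
  (0, 0) → W = 0
  (0, 1/12) → W = 7/12
  (2/5, 0) → W = 14/5
  (29/50, 9/50) → W = 133/25

x_1 = 29/50, x_2 = 9/50, maximum W = 133/25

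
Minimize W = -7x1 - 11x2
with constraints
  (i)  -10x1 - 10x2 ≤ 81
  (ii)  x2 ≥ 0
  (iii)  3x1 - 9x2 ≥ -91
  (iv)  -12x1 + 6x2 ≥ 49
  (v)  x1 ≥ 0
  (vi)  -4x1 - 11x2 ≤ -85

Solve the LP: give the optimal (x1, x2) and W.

x1 = 7/6, x2 = 21/2, minimum W = -371/3

Corner points and W = -7x1 - 11x2:
  (7/6, 21/2) → W = -371/3
  (0, 91/9) → W = -1001/9
  (0, 49/6) → W = -539/6

The binding constraints are 3x1 - 9x2 = -91 and -12x1 + 6x2 = 49.
Solving simultaneously gives x1 = 7/6, x2 = 21/2.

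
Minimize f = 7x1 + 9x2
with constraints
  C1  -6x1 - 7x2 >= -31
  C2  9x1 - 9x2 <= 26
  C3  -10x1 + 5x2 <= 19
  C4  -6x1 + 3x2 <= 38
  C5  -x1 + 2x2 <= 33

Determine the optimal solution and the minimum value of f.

Vertices and f = 7x1 + 9x2:
  (461/117, 41/39) → f = 4334/117
  (11/50, 106/25) → f = 397/10
  (-301/45, -431/45) → f = -5986/45

x1 = -301/45, x2 = -431/45, minimum f = -5986/45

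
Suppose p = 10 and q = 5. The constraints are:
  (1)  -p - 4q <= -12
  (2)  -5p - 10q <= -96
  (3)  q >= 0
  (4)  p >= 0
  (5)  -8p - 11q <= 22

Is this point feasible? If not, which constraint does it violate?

(1): -30 ≤ -12 ✓
(2): -100 ≤ -96 ✓
(3): 5 ≥ 0 ✓
(4): 10 ≥ 0 ✓
(5): -135 ≤ 22 ✓

feasible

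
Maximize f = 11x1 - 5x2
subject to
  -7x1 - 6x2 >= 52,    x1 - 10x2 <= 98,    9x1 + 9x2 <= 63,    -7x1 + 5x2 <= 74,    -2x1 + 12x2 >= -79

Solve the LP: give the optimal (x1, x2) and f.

Corner points and f = 11x1 - 5x2:
  (-64/7, 2) → f = -774/7
  (-25/16, -219/32) → f = 545/32
  (-1283/74, -701/74) → f = -5304/37

x1 = -25/16, x2 = -219/32, maximum f = 545/32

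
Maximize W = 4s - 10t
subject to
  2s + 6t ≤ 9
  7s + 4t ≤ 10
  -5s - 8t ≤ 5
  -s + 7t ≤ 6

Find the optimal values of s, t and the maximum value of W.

s = 25/9, t = -85/36, maximum W = 625/18

Corner points and W = 4s - 10t:
  (25/9, -85/36) → W = 625/18
  (46/53, 52/53) → W = -336/53
  (-83/43, 25/43) → W = -582/43

The binding constraints are 7s + 4t = 10 and -5s - 8t = 5.
Solving simultaneously gives s = 25/9, t = -85/36.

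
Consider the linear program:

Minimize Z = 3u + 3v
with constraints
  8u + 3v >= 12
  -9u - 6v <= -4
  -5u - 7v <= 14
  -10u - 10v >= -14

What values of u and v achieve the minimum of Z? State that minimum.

Feasible corners and Z = 3u + 3v:
  (20/7, -76/21) → Z = -16/7
  (39/25, -4/25) → Z = 21/5
  (112/33, -146/33) → Z = -34/11
  (119/10, -21/2) → Z = 21/5

u = 112/33, v = -146/33, minimum Z = -34/11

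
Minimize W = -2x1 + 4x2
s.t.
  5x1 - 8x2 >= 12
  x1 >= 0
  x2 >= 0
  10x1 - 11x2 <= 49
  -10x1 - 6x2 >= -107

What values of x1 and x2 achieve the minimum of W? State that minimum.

Vertices and W = -2x1 + 4x2:
  (12/5, 0) → W = -24/5
  (464/55, 83/22) → W = -98/55
  (49/10, 0) → W = -49/5
  (1471/170, 58/17) → W = -311/85

The optimum lies where x2 = 0 and 10x1 - 11x2 = 49.
Solving simultaneously gives x1 = 49/10, x2 = 0.

x1 = 49/10, x2 = 0, minimum W = -49/5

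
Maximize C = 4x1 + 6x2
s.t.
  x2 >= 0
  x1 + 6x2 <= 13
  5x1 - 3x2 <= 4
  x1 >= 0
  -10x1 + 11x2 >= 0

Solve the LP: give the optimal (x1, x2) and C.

x1 = 21/11, x2 = 61/33, maximum C = 206/11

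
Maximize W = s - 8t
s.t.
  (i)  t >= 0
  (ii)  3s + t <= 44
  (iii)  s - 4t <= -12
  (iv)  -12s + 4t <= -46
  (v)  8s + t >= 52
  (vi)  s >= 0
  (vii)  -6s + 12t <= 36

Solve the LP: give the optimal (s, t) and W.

s = 196/33, t = 148/33, maximum W = -988/33

Extreme points and W = s - 8t:
  (164/13, 80/13) → W = -476/13
  (82/7, 62/7) → W = -414/7
  (196/33, 148/33) → W = -988/33
  (127/22, 64/11) → W = -897/22
  (29/5, 59/10) → W = -207/5

The binding constraints are s - 4t = -12 and 8s + t = 52.
Solving simultaneously gives s = 196/33, t = 148/33.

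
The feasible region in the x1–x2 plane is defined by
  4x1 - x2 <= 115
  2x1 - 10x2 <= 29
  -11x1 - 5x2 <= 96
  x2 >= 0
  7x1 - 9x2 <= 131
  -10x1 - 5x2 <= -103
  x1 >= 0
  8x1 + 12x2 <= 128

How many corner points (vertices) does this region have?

4

Of the 28 pairwise boundary intersections, those satisfying every inequality are:
  (29/2, 0)
  (407/26, 3/13)
  (103/10, 0)
  (149/20, 57/10)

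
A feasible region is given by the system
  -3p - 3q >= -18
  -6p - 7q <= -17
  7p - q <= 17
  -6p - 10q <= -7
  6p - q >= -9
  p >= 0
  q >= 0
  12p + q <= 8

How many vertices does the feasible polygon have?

Intersecting each pair of boundary lines and keeping only the points that satisfy every inequality leaves:
  (0, 6)
  (2/11, 64/11)
  (0, 17/7)
  (1/2, 2)

4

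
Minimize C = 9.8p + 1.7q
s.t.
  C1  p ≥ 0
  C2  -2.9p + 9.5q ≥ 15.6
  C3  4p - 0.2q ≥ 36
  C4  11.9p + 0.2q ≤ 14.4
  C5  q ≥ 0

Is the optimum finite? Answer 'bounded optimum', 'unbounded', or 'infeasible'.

The boundaries p = 0 and -2.9p + 9.5q = 15.6 meet at (0, 156/95), but that point violates 4p - 0.2q ≥ 36. Every candidate vertex is excluded by some other constraint, so the feasible region is empty.

infeasible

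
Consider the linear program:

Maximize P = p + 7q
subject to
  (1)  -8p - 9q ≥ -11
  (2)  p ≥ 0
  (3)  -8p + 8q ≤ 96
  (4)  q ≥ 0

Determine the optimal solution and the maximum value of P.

p = 0, q = 11/9, maximum P = 77/9

Feasible corners and P = p + 7q:
  (0, 11/9) → P = 77/9
  (11/8, 0) → P = 11/8
  (0, 0) → P = 0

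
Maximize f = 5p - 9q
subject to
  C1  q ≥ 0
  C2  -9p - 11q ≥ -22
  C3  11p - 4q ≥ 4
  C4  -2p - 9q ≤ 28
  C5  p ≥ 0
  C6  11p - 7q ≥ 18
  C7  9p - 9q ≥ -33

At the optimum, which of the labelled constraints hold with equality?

Extreme points and f = 5p - 9q:
  (22/9, 0) → f = 110/9
  (18/11, 0) → f = 90/11
  (44/23, 10/23) → f = 130/23

The maximum is at (22/9, 0). Substituting into each constraint, equality holds for C1 and C2; the remaining constraints have slack.

C1 and C2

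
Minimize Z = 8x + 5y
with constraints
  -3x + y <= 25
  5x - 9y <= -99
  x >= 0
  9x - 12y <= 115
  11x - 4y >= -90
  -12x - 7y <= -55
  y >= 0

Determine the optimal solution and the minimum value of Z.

x = 0, y = 11, minimum Z = 55

Corner points and Z = 8x + 5y:
  (0, 11) → Z = 55
  (741/7, 1466/21) → Z = 25114/21
  (0, 45/2) → Z = 225/2
The feasible region is unbounded (it extends along (4, 3), (4, 11)), but Z strictly increases along every unbounded feasible direction, so there is no improving ray and the minimum is attained at a vertex.

The binding constraints are 5x - 9y = -99 and x = 0.
Solving simultaneously gives x = 0, y = 11.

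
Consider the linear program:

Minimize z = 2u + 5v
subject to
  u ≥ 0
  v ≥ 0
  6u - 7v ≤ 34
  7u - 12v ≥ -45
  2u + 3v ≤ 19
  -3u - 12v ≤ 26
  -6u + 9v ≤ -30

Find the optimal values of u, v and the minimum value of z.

Extreme points and z = 2u + 5v:
  (17/3, 0) → z = 34/3
  (5, 0) → z = 10
  (235/32, 23/16) → z = 175/8
  (29/4, 3/2) → z = 22

The binding constraints are v = 0 and -6u + 9v = -30.
Solving simultaneously gives u = 5, v = 0.

u = 5, v = 0, minimum z = 10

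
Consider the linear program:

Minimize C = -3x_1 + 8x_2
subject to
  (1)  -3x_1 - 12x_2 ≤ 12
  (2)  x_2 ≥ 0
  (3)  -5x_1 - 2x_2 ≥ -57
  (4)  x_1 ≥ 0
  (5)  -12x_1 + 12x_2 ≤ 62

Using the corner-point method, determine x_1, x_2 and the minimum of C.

Feasible corners and C = -3x_1 + 8x_2:
  (57/5, 0) → C = -171/5
  (0, 0) → C = 0
  (20/3, 71/6) → C = 224/3
  (0, 31/6) → C = 124/3

The binding constraints are x_2 = 0 and -5x_1 - 2x_2 = -57.
Solving simultaneously gives x_1 = 57/5, x_2 = 0.

x_1 = 57/5, x_2 = 0, minimum C = -171/5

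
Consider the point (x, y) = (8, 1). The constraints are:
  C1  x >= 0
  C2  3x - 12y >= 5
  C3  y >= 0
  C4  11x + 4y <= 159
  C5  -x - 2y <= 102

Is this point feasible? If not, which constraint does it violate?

C1: 8 ≥ 0 ✓
C2: 12 ≥ 5 ✓
C3: 1 ≥ 0 ✓
C4: 92 ≤ 159 ✓
C5: -10 ≤ 102 ✓

feasible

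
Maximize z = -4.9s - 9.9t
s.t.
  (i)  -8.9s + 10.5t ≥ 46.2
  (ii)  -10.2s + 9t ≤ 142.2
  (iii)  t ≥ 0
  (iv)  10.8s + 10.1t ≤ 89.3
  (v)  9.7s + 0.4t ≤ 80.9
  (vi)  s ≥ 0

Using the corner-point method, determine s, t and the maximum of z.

Vertices and z = -4.9s - 9.9t:
  (47103/20329, 129373/20329) → z = -7557987/101645
  (0, 22/5) → z = -1089/25
  (0, 893/101) → z = -88407/1010

The optimum lies where -8.9s + 10.5t = 46.2 and s = 0.
Solving simultaneously gives s = 0, t = 22/5.

s = 0, t = 4.4, maximum z = -43.56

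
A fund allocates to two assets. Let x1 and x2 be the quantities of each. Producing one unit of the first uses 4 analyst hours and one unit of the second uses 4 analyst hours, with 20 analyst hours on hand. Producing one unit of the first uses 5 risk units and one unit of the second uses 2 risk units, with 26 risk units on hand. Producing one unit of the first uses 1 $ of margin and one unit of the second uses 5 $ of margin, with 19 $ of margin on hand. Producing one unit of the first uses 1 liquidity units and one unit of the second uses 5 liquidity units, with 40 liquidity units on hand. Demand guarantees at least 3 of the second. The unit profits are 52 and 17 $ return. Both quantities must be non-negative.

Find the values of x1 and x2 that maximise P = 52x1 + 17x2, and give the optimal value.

x1 = 2, x2 = 3, maximum P = 155

Extreme points and P = 52x1 + 17x2:
  (0, 19/5) → P = 323/5
  (0, 3) → P = 51
  (3/2, 7/2) → P = 275/2
  (2, 3) → P = 155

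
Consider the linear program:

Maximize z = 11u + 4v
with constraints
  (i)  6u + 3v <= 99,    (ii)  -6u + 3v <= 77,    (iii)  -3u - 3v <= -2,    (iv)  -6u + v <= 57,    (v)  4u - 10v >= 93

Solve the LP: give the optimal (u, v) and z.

Extreme points and z = 11u + 4v:
  (97/3, -95/3) → z = 229
  (141/8, -9/4) → z = 1479/8
  (299/42, -271/42) → z = 105/2

The optimum lies where 6u + 3v = 99 and -3u - 3v = -2.
Solving simultaneously gives u = 97/3, v = -95/3.

u = 97/3, v = -95/3, maximum z = 229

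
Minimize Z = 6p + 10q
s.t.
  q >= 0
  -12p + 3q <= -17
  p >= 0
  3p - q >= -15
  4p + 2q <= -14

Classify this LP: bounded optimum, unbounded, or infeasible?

The boundaries q = 0 and -12p + 3q = -17 meet at (17/12, 0), but that point violates 4p + 2q ≤ -14. Every candidate vertex is excluded by some other constraint, so the feasible region is empty.

infeasible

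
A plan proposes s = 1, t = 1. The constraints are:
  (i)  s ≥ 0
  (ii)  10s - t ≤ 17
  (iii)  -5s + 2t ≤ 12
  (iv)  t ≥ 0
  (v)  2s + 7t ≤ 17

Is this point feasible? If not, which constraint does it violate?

feasible

(i): 1 ≥ 0 ✓
(ii): 9 ≤ 17 ✓
(iii): -3 ≤ 12 ✓
(iv): 1 ≥ 0 ✓
(v): 9 ≤ 17 ✓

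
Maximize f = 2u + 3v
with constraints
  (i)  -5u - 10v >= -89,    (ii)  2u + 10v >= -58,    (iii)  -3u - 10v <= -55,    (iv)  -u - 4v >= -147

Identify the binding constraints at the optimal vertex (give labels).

(i) and (iii)

Corner points and f = 2u + 3v:
  (17, 2/5) → f = 176/5
  (-557/5, 323/5) → f = -29
  (-625, 193) → f = -671

The maximum is at (17, 2/5). Substituting into each constraint, equality holds for (i) and (iii); the remaining constraints have slack.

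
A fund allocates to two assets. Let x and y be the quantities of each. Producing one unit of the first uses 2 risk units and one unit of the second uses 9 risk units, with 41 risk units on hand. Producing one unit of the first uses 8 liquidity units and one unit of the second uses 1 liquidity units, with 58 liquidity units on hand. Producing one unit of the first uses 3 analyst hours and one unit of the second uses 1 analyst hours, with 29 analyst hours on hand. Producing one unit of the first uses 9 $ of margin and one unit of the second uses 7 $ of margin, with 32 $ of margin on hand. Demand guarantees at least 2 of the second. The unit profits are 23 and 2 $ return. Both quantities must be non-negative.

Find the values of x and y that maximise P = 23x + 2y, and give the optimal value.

x = 2, y = 2, maximum P = 50

Vertices and P = 23x + 2y:
  (0, 41/9) → P = 82/9
  (0, 2) → P = 4
  (1/67, 305/67) → P = 633/67
  (2, 2) → P = 50

The optimum lies where 9x + 7y = 32 and y = 2.
Solving simultaneously gives x = 2, y = 2.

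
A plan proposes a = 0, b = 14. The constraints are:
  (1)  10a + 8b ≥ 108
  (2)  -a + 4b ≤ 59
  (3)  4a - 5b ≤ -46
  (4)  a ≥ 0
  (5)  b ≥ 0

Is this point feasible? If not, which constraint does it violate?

(1): 112 ≥ 108 ✓
(2): 56 ≤ 59 ✓
(3): -70 ≤ -46 ✓
(4): 0 ≥ 0 ✓
(5): 14 ≥ 0 ✓

feasible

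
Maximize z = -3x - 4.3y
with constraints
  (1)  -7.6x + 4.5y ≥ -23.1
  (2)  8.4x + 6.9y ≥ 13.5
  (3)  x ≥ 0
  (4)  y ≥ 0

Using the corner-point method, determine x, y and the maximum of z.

x = 45/28, y = 0, maximum z = -135/28

Feasible corners and z = -3x - 4.3y:
  (231/76, 0) → z = -693/76
  (0, 45/23) → z = -387/46
  (45/28, 0) → z = -135/28
The feasible region is unbounded (it extends along (0, 1), (45, 76)), but z strictly decreases along every unbounded feasible direction, so there is no improving ray and the maximum is attained at a vertex.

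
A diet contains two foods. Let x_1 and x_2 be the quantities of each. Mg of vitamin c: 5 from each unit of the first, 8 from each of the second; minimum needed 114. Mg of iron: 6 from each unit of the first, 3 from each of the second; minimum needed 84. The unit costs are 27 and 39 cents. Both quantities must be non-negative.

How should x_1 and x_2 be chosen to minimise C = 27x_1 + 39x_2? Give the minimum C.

x_1 = 10, x_2 = 8, minimum C = 582

Extreme points and C = 27x_1 + 39x_2:
  (0, 28) → C = 1092
  (114/5, 0) → C = 3078/5
  (10, 8) → C = 582
The feasible region is unbounded (it extends along (0, 1), (1, 0)), but C strictly increases along every unbounded feasible direction, so there is no improving ray and the minimum is attained at a vertex.

The optimum lies where 5x_1 + 8x_2 = 114 and 6x_1 + 3x_2 = 84.
Solving simultaneously gives x_1 = 10, x_2 = 8.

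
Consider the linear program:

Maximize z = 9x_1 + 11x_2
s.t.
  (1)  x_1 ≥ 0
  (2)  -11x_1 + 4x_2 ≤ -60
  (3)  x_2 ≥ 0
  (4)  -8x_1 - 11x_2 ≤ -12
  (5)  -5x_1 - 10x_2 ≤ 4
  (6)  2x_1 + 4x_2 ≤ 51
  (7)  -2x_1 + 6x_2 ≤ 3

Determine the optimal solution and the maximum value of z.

x_1 = 51/2, x_2 = 0, maximum z = 459/2

Vertices and z = 9x_1 + 11x_2:
  (60/11, 0) → z = 540/11
  (186/29, 153/58) → z = 5031/58
  (51/2, 0) → z = 459/2
  (147/10, 27/5) → z = 1917/10

At the optimal vertex, x_2 = 0 and 2x_1 + 4x_2 = 51.
Solving simultaneously gives x_1 = 51/2, x_2 = 0.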